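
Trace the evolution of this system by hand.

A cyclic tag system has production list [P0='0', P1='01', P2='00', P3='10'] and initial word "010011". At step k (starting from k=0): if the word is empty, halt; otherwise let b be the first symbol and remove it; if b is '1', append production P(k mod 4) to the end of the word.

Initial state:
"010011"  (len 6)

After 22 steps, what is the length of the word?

step 0: "010011"  (len 6)
step 1: "10011"  (len 5)
step 2: "001101"  (len 6)
step 3: "01101"  (len 5)
step 4: "1101"  (len 4)
step 5: "1010"  (len 4)
step 6: "01001"  (len 5)
step 7: "1001"  (len 4)
step 8: "00110"  (len 5)
step 9: "0110"  (len 4)
step 10: "110"  (len 3)
step 11: "1000"  (len 4)
step 12: "00010"  (len 5)
step 13: "0010"  (len 4)
step 14: "010"  (len 3)
step 15: "10"  (len 2)
step 16: "010"  (len 3)
step 17: "10"  (len 2)
step 18: "001"  (len 3)
step 19: "01"  (len 2)
step 20: "1"  (len 1)
step 21: "0"  (len 1)
step 22: (halted — word empty)

0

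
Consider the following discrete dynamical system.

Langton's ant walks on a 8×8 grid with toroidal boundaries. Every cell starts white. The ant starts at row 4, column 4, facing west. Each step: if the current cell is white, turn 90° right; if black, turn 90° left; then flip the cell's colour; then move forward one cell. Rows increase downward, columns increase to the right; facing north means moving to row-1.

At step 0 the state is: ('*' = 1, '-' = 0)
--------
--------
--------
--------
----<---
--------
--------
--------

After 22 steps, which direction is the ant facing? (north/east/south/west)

west

[0] --------
--------
--------
--------
----<---
--------
--------
--------
[1] --------
--------
--------
----^---
----*---
--------
--------
--------
[2] --------
--------
--------
----*>--
----*---
--------
--------
--------
[3] --------
--------
--------
----**--
----*v--
--------
--------
--------
[4] --------
--------
--------
----**--
----<*--
--------
--------
--------
[5] --------
--------
--------
----**--
-----*--
----v---
--------
--------
[6] --------
--------
--------
----**--
-----*--
---<*---
--------
--------
[7] --------
--------
--------
----**--
---^-*--
---**---
--------
--------
[8] --------
--------
--------
----**--
---*>*--
---**---
--------
--------
[9] --------
--------
--------
----**--
---***--
---*v---
--------
--------
[10] --------
--------
--------
----**--
---***--
---*->--
--------
--------
[11] --------
--------
--------
----**--
---***--
---*-*--
-----v--
--------
[12] --------
--------
--------
----**--
---***--
---*-*--
----<*--
--------
[13] --------
--------
--------
----**--
---***--
---*^*--
----**--
--------
[14] --------
--------
--------
----**--
---***--
---**>--
----**--
--------
[15] --------
--------
--------
----**--
---**^--
---**---
----**--
--------
[16] --------
--------
--------
----**--
---*<---
---**---
----**--
--------
[17] --------
--------
--------
----**--
---*----
---*v---
----**--
--------
[18] --------
--------
--------
----**--
---*----
---*->--
----**--
--------
[19] --------
--------
--------
----**--
---*----
---*-*--
----*v--
--------
[20] --------
--------
--------
----**--
---*----
---*-*--
----*->-
--------
[21] --------
--------
--------
----**--
---*----
---*-*--
----*-*-
------v-
[22] --------
--------
--------
----**--
---*----
---*-*--
----*-*-
-----<*-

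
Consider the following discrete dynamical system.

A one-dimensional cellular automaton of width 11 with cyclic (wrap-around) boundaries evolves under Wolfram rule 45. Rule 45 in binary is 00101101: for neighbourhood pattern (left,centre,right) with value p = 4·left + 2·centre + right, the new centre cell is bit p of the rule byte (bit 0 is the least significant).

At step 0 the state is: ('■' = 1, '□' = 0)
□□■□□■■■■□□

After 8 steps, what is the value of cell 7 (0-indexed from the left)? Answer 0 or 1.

1

0) □□■□□■■■■□□
1) ■□■□□■□□□□■
2) □■■□□■□■■□■
3) ■■□□□■■■□■■
4) □□□■□■□□■■□
5) ■■□■■■□□■□□
6) ■□■■□□□□■□□
7) ■■■□□■■□■□□
8) ■□□□□■□■■□□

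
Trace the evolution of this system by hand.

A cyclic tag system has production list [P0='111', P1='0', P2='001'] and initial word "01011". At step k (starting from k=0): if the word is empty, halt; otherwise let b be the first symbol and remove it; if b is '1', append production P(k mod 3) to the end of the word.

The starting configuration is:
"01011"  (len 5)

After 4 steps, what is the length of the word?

5

k=0  "01011"  (len 5)
k=1  "1011"  (len 4)
k=2  "0110"  (len 4)
k=3  "110"  (len 3)
k=4  "10111"  (len 5)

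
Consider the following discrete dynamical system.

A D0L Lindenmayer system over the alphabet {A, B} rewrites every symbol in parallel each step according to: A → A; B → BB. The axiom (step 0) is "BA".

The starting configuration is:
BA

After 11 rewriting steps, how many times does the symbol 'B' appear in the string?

0) BA
1) BBA
2) BBBBA
3) BBBBBBBBA
4) BBBBBBBBBBBBBBBBA
5) BBBBBBBBBBBBBBBBBBBBBBBBBBBBBBBBA
6) BBBBBBBBBBBBBBBBBBBBBBBBBBBBBBBBBBBBBBBBBBBBBBBBBBBBBBBBBBBBBBBBA
7) BBBBBBBBBBBBBBBBBBBBBBBBBBBBBBBBBBBBBBBBBBBBBBBBBBBBBBBBBB…BBBBBBBBBBBBBBBBBBBBBBBBBBBBBBBBBBBBBBBBBBBBBBBBBBBBBBBBBA  (len 129)
8) BBBBBBBBBBBBBBBBBBBBBBBBBBBBBBBBBBBBBBBBBBBBBBBBBBBBBBBBBB…BBBBBBBBBBBBBBBBBBBBBBBBBBBBBBBBBBBBBBBBBBBBBBBBBBBBBBBBBA  (len 257)
9) BBBBBBBBBBBBBBBBBBBBBBBBBBBBBBBBBBBBBBBBBBBBBBBBBBBBBBBBBB…BBBBBBBBBBBBBBBBBBBBBBBBBBBBBBBBBBBBBBBBBBBBBBBBBBBBBBBBBA  (len 513)
10) BBBBBBBBBBBBBBBBBBBBBBBBBBBBBBBBBBBBBBBBBBBBBBBBBBBBBBBBBB…BBBBBBBBBBBBBBBBBBBBBBBBBBBBBBBBBBBBBBBBBBBBBBBBBBBBBBBBBA  (len 1025)
11) BBBBBBBBBBBBBBBBBBBBBBBBBBBBBBBBBBBBBBBBBBBBBBBBBBBBBBBBBB…BBBBBBBBBBBBBBBBBBBBBBBBBBBBBBBBBBBBBBBBBBBBBBBBBBBBBBBBBA  (len 2049)

2048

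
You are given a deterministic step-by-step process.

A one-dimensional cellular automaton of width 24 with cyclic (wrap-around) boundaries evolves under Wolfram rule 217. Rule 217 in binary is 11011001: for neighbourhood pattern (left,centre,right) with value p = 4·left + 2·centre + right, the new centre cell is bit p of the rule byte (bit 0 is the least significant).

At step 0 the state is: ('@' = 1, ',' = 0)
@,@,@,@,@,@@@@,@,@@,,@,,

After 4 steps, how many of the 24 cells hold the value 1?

gen 0: @,@,@,@,@,@@@@,@,@@,,@,,
gen 1: ,,,,,,,,,,@@@@,,,@@@,,@,
gen 2: @@@@@@@@@,@@@@@@,@@@@,,@
gen 3: @@@@@@@@@,@@@@@@,@@@@@,@
gen 4: @@@@@@@@@,@@@@@@,@@@@@,@

21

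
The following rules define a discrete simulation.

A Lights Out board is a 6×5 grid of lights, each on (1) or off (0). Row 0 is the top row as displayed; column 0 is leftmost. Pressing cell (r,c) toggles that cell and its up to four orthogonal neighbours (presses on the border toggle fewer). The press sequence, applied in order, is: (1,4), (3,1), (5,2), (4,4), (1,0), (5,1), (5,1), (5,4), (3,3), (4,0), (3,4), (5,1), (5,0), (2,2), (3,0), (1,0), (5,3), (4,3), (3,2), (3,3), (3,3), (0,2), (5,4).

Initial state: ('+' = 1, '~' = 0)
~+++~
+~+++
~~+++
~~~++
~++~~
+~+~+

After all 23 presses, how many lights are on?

15

0) ~+++~
+~+++
~~+++
~~~++
~++~~
+~+~+
1) ~++++
+~+~~
~~++~
~~~++
~++~~
+~+~+
2) ~++++
+~+~~
~+++~
+++++
~~+~~
+~+~+
3) ~++++
+~+~~
~+++~
+++++
~~~~~
++~++
4) ~++++
+~+~~
~+++~
++++~
~~~++
++~+~
5) +++++
~++~~
++++~
++++~
~~~++
++~+~
6) +++++
~++~~
++++~
++++~
~+~++
~~++~
7) +++++
~++~~
++++~
++++~
~~~++
++~+~
8) +++++
~++~~
++++~
++++~
~~~+~
++~~+
9) +++++
~++~~
+++~~
++~~+
~~~~~
++~~+
10) +++++
~++~~
+++~~
~+~~+
++~~~
~+~~+
11) +++++
~++~~
+++~+
~+~+~
++~~+
~+~~+
12) +++++
~++~~
+++~+
~+~+~
+~~~+
+~+~+
13) +++++
~++~~
+++~+
~+~+~
~~~~+
~++~+
14) +++++
~+~~~
+~~++
~+++~
~~~~+
~++~+
15) +++++
~+~~~
~~~++
+~++~
+~~~+
~++~+
16) ~++++
+~~~~
+~~++
+~++~
+~~~+
~++~+
17) ~++++
+~~~~
+~~++
+~++~
+~~++
~+~+~
18) ~++++
+~~~~
+~~++
+~+~~
+~+~~
~+~~~
19) ~++++
+~~~~
+~+++
++~+~
+~~~~
~+~~~
20) ~++++
+~~~~
+~+~+
+++~+
+~~+~
~+~~~
21) ~++++
+~~~~
+~+++
++~+~
+~~~~
~+~~~
22) ~~~~+
+~+~~
+~+++
++~+~
+~~~~
~+~~~
23) ~~~~+
+~+~~
+~+++
++~+~
+~~~+
~+~++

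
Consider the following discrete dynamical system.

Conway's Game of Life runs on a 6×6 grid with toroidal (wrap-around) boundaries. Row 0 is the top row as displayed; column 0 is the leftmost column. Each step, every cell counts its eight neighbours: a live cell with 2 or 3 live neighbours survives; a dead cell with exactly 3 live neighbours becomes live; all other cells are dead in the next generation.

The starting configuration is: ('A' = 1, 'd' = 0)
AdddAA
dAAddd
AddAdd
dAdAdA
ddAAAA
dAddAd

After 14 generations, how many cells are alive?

12

gen 0: AdddAA
dAAddd
AddAdd
dAdAdA
ddAAAA
dAddAd
gen 1: AdAAAA
dAAAAd
AddAAd
dAdddA
dAdddA
dAAddd
gen 2: AddddA
dddddd
Addddd
dAAddA
dAdddd
dddddd
gen 3: dddddd
AddddA
AAdddd
dAAddd
AAAddd
Addddd
gen 4: AddddA
AAdddA
ddAddA
dddddd
AdAddd
Addddd
gen 5: dddddd
dAddAd
dAdddA
dAdddd
dAdddd
Addddd
gen 6: dddddd
Addddd
dAAddd
dAAddd
AAdddd
dddddd
gen 7: dddddd
dAdddd
AdAddd
dddddd
AAAddd
dddddd
gen 8: dddddd
dAdddd
dAdddd
AdAddd
dAdddd
dAdddd
gen 9: dddddd
dddddd
AAAddd
AdAddd
AAAddd
dddddd
gen 10: dddddd
dAdddd
AdAddd
dddAdA
AdAddd
dAdddd
gen 11: dddddd
dAdddd
AAAddd
AdAAdA
AAAddd
dAdddd
gen 12: dddddd
AAAddd
dddAdA
dddAdA
dddAdA
AAAddd
gen 13: dddddd
AAAddd
dAdAdA
AdAAdA
dAdAdA
AAAddd
gen 14: dddddd
AAAddd
dddAdA
dddAdA
dddAdA
AAAddd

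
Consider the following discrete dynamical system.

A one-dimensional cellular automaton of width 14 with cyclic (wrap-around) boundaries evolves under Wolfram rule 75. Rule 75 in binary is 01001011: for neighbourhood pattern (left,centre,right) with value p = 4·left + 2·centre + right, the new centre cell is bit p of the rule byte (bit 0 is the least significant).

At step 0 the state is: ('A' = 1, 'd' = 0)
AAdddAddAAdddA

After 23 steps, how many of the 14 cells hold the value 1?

[0] AAdddAddAAdddA
[1] dAdAAddAAAdAAA
[2] dddAAdAAdAdAdA
[3] dAAAAdAAdddddd
[4] AAddAdAAdAAAAA
[5] dAdAddAAdAdddd
[6] AddddAAAdddAAA
[7] AdAAAAdAdAAAdd
[8] ddAddAdddAdAdA
[9] dAddAddAAddddd
[10] AddAddAAAdAAAA
[11] AdAddAAdAdAddd
[12] ddddAAAdddddAA
[13] dAAAAdAdAAAAAA
[14] dAddAdddAddddA
[15] dddAddAAddAAAd
[16] AAAddAAAdAAdAd
[17] AdAdAAdAdAAddd
[18] ddddAAdddAAdAA
[19] dAAAAAdAAAAdAA
[20] dAdddAdAddAdAA
[21] dddAAddddAddAA
[22] dAAAAdAAAddAAA
[23] dAddAdAdAdAAdA

7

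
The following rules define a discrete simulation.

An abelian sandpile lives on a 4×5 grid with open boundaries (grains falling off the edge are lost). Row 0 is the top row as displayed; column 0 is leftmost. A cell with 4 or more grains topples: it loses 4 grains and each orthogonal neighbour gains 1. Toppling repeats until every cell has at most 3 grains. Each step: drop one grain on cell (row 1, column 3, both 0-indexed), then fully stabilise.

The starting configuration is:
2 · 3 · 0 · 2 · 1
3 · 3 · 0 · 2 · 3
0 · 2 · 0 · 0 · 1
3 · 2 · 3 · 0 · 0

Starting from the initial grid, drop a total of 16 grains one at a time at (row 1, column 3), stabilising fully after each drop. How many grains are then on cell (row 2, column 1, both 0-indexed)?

3

t=0: 2 · 3 · 0 · 2 · 1
3 · 3 · 0 · 2 · 3
0 · 2 · 0 · 0 · 1
3 · 2 · 3 · 0 · 0
t=1: 2 · 3 · 0 · 2 · 1
3 · 3 · 0 · 3 · 3
0 · 2 · 0 · 0 · 1
3 · 2 · 3 · 0 · 0
t=2: 2 · 3 · 0 · 3 · 2
3 · 3 · 1 · 1 · 0
0 · 2 · 0 · 1 · 2
3 · 2 · 3 · 0 · 0
t=3: 2 · 3 · 0 · 3 · 2
3 · 3 · 1 · 2 · 0
0 · 2 · 0 · 1 · 2
3 · 2 · 3 · 0 · 0
t=4: 2 · 3 · 0 · 3 · 2
3 · 3 · 1 · 3 · 0
0 · 2 · 0 · 1 · 2
3 · 2 · 3 · 0 · 0
t=5: 2 · 3 · 1 · 0 · 3
3 · 3 · 2 · 1 · 1
0 · 2 · 0 · 2 · 2
3 · 2 · 3 · 0 · 0
t=6: 2 · 3 · 1 · 0 · 3
3 · 3 · 2 · 2 · 1
0 · 2 · 0 · 2 · 2
3 · 2 · 3 · 0 · 0
t=7: 2 · 3 · 1 · 0 · 3
3 · 3 · 2 · 3 · 1
0 · 2 · 0 · 2 · 2
3 · 2 · 3 · 0 · 0
t=8: 2 · 3 · 1 · 1 · 3
3 · 3 · 3 · 0 · 2
0 · 2 · 0 · 3 · 2
3 · 2 · 3 · 0 · 0
t=9: 2 · 3 · 1 · 1 · 3
3 · 3 · 3 · 1 · 2
0 · 2 · 0 · 3 · 2
3 · 2 · 3 · 0 · 0
t=10: 2 · 3 · 1 · 1 · 3
3 · 3 · 3 · 2 · 2
0 · 2 · 0 · 3 · 2
3 · 2 · 3 · 0 · 0
t=11: 2 · 3 · 1 · 1 · 3
3 · 3 · 3 · 3 · 2
0 · 2 · 0 · 3 · 2
3 · 2 · 3 · 0 · 0
t=12: 0 · 1 · 3 · 2 · 3
1 · 2 · 1 · 2 · 3
1 · 3 · 2 · 0 · 3
3 · 2 · 3 · 1 · 0
t=13: 0 · 1 · 3 · 2 · 3
1 · 2 · 1 · 3 · 3
1 · 3 · 2 · 0 · 3
3 · 2 · 3 · 1 · 0
t=14: 0 · 2 · 0 · 1 · 1
1 · 2 · 3 · 2 · 2
1 · 3 · 2 · 2 · 0
3 · 2 · 3 · 1 · 1
t=15: 0 · 2 · 0 · 1 · 1
1 · 2 · 3 · 3 · 2
1 · 3 · 2 · 2 · 0
3 · 2 · 3 · 1 · 1
t=16: 0 · 2 · 1 · 2 · 1
1 · 3 · 0 · 1 · 3
1 · 3 · 3 · 3 · 0
3 · 2 · 3 · 1 · 1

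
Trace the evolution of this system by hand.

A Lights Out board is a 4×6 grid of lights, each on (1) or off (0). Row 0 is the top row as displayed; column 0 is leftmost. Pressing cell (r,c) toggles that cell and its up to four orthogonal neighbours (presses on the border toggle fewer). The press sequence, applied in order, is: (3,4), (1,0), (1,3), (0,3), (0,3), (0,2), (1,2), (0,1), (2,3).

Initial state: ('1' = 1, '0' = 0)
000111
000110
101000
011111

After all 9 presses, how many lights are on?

11

0) 000111
000110
101000
011111
1) 000111
000110
101010
011000
2) 100111
110110
001010
011000
3) 100011
111000
001110
011000
4) 101101
111100
001110
011000
5) 100011
111000
001110
011000
6) 111111
110000
001110
011000
7) 110111
101100
000110
011000
8) 001111
111100
000110
011000
9) 001111
111000
001000
011100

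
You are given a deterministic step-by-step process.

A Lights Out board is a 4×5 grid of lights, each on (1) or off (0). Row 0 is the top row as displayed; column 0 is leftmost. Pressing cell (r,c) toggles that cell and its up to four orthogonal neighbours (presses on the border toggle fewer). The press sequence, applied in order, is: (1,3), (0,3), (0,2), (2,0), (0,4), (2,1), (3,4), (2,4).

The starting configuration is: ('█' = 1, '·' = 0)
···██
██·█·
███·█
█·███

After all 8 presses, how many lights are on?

11

t=0: ···██
██·█·
███·█
█·███
t=1: ····█
███·█
█████
█·███
t=2: ··██·
█████
█████
█·███
t=3: ·█···
██·██
█████
█·███
t=4: ·█···
·█·██
··███
··███
t=5: ·█·██
·█·█·
··███
··███
t=6: ·█·██
···█·
██·██
·████
t=7: ·█·██
···█·
██·█·
·██··
t=8: ·█·██
···██
██··█
·██·█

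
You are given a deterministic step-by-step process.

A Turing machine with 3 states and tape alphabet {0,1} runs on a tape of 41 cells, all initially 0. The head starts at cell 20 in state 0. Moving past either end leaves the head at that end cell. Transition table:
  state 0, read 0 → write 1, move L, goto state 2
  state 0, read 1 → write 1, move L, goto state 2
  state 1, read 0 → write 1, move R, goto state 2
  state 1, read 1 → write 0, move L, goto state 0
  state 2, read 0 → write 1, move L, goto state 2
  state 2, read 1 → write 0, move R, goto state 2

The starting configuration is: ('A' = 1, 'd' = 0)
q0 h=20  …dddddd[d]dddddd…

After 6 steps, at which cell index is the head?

t=0: q0 h=20  …dddddd[d]dddddd…
t=1: q2 h=19  …dddddd[d]Addddd…
t=2: q2 h=18  …dddddd[d]AAdddd…
t=3: q2 h=17  …dddddd[d]AAAddd…
t=4: q2 h=16  …dddddd[d]AAAAdd…
t=5: q2 h=15  …dddddd[d]AAAAAd…
t=6: q2 h=14  …dddddd[d]AAAAAA…

14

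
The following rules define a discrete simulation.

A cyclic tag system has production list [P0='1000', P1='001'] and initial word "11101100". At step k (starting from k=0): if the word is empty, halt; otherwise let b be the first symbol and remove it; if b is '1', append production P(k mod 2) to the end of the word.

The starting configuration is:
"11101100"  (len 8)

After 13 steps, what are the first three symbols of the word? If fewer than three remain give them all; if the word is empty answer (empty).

011

step 0: "11101100"  (len 8)
step 1: "11011001000"  (len 11)
step 2: "1011001000001"  (len 13)
step 3: "0110010000011000"  (len 16)
step 4: "110010000011000"  (len 15)
step 5: "100100000110001000"  (len 18)
step 6: "00100000110001000001"  (len 20)
step 7: "0100000110001000001"  (len 19)
step 8: "100000110001000001"  (len 18)
step 9: "000001100010000011000"  (len 21)
step 10: "00001100010000011000"  (len 20)
step 11: "0001100010000011000"  (len 19)
step 12: "001100010000011000"  (len 18)
step 13: "01100010000011000"  (len 17)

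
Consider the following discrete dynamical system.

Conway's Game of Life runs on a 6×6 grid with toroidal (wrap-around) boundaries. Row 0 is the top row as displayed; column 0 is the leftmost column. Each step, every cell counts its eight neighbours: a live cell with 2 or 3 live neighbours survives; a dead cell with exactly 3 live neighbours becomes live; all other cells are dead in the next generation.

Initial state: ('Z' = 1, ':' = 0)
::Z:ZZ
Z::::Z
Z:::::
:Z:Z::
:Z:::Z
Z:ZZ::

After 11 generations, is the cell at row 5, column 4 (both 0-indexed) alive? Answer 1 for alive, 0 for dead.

k=0  ::Z:ZZ
Z::::Z
Z:::::
:Z:Z::
:Z:::Z
Z:ZZ::
k=1  ::Z:Z:
ZZ::Z:
ZZ:::Z
:ZZ:::
:Z:ZZ:
Z:ZZ::
k=2  Z:Z:Z:
::ZZZ:
:::::Z
:::ZZZ
Z:::Z:
:::::Z
k=3  :ZZ:Z:
:ZZ:Z:
::Z::Z
Z::Z::
Z::Z::
ZZ:ZZ:
k=4  ::::Z:
Z:::ZZ
Z:Z:ZZ
ZZZZZZ
Z::Z::
Z:::Z:
k=5  Z::ZZ:
ZZ::::
::Z:::
::::::
::::::
:::ZZ:
k=6  ZZZZZ:
ZZZZ:Z
:Z::::
::::::
::::::
:::ZZZ
k=7  ::::::
:::::Z
:Z::::
::::::
::::Z:
ZZ:::Z
k=8  :::::Z
::::::
::::::
::::::
Z::::Z
Z::::Z
k=9  Z::::Z
::::::
::::::
::::::
Z::::Z
::::Z:
k=10  :::::Z
::::::
::::::
::::::
:::::Z
::::Z:
k=11  ::::::
::::::
::::::
::::::
::::::
::::ZZ

1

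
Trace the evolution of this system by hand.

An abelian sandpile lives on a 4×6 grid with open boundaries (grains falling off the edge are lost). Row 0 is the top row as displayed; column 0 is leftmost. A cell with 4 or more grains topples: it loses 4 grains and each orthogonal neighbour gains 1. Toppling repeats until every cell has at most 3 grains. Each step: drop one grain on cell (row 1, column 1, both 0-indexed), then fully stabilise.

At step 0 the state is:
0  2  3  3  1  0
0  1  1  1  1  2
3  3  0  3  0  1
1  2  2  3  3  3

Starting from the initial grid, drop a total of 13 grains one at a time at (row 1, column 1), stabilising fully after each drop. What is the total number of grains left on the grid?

[0] 0  2  3  3  1  0
0  1  1  1  1  2
3  3  0  3  0  1
1  2  2  3  3  3
[1] 0  2  3  3  1  0
0  2  1  1  1  2
3  3  0  3  0  1
1  2  2  3  3  3
[2] 0  2  3  3  1  0
0  3  1  1  1  2
3  3  0  3  0  1
1  2  2  3  3  3
[3] 0  3  3  3  1  0
2  1  2  1  1  2
0  1  1  3  0  1
2  3  2  3  3  3
[4] 0  3  3  3  1  0
2  2  2  1  1  2
0  1  1  3  0  1
2  3  2  3  3  3
[5] 0  3  3  3  1  0
2  3  2  1  1  2
0  1  1  3  0  1
2  3  2  3  3  3
[6] 1  1  2  0  2  0
3  2  0  3  1  2
0  2  2  3  0  1
2  3  2  3  3  3
[7] 1  1  2  0  2  0
3  3  0  3  1  2
0  2  2  3  0  1
2  3  2  3  3  3
[8] 2  2  2  0  2  0
0  1  1  3  1  2
1  3  2  3  0  1
2  3  2  3  3  3
[9] 2  2  2  0  2  0
0  2  1  3  1  2
1  3  2  3  0  1
2  3  2  3  3  3
[10] 2  2  2  0  2  0
0  3  1  3  1  2
1  3  2  3  0  1
2  3  2  3  3  3
[11] 2  3  2  0  2  0
1  1  2  3  1  2
2  1  3  3  0  1
3  0  3  3  3  3
[12] 2  3  2  0  2  0
1  2  2  3  1  2
2  1  3  3  0  1
3  0  3  3  3  3
[13] 2  3  2  0  2  0
1  3  2  3  1  2
2  1  3  3  0  1
3  0  3  3  3  3

46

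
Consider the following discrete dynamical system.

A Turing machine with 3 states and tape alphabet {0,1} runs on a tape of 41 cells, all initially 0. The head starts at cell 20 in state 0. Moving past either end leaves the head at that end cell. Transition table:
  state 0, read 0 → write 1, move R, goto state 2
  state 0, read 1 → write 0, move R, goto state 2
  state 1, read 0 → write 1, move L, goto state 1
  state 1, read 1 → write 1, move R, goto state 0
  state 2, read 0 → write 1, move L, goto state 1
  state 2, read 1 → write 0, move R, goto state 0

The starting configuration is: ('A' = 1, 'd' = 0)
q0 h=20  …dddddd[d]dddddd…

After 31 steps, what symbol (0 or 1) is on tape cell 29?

[0] q0 h=20  …dddddd[d]dddddd…
[1] q2 h=21  …dddddA[d]dddddd…
[2] q1 h=20  …dddddd[A]Addddd…
[3] q0 h=21  …dddddA[A]dddddd…
[4] q2 h=22  …ddddAd[d]dddddd…
[5] q1 h=21  …dddddA[d]Addddd…
[6] q1 h=20  …dddddd[A]AAdddd…
[7] q0 h=21  …dddddA[A]Addddd…
[8] q2 h=22  …ddddAd[A]dddddd…
[9] q0 h=23  …dddAdd[d]dddddd…
[10] q2 h=24  …ddAddA[d]dddddd…
[11] q1 h=23  …dddAdd[A]Addddd…
[12] q0 h=24  …ddAddA[A]dddddd…
[13] q2 h=25  …dAddAd[d]dddddd…
[14] q1 h=24  …ddAddA[d]Addddd…
[15] q1 h=23  …dddAdd[A]AAdddd…
[16] q0 h=24  …ddAddA[A]Addddd…
[17] q2 h=25  …dAddAd[A]dddddd…
[18] q0 h=26  …AddAdd[d]dddddd…
[19] q2 h=27  …ddAddA[d]dddddd…
[20] q1 h=26  …AddAdd[A]Addddd…
[21] q0 h=27  …ddAddA[A]dddddd…
[22] q2 h=28  …dAddAd[d]dddddd…
[23] q1 h=27  …ddAddA[d]Addddd…
[24] q1 h=26  …AddAdd[A]AAdddd…
[25] q0 h=27  …ddAddA[A]Addddd…
[26] q2 h=28  …dAddAd[A]dddddd…
[27] q0 h=29  …AddAdd[d]dddddd…
[28] q2 h=30  …ddAddA[d]dddddd…
[29] q1 h=29  …AddAdd[A]Addddd…
[30] q0 h=30  …ddAddA[A]dddddd…
[31] q2 h=31  …dAddAd[d]dddddd…

1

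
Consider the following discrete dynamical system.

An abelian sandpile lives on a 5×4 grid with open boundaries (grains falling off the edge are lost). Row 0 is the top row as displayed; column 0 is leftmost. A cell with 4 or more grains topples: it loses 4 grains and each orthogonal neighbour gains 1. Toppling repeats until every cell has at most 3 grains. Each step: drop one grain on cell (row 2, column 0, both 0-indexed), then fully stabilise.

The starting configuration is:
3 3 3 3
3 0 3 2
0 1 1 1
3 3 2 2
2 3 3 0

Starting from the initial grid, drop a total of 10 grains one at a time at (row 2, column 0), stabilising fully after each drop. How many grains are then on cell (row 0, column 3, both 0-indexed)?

1

t=0: 3 3 3 3
3 0 3 2
0 1 1 1
3 3 2 2
2 3 3 0
t=1: 3 3 3 3
3 0 3 2
1 1 1 1
3 3 2 2
2 3 3 0
t=2: 3 3 3 3
3 0 3 2
2 1 1 1
3 3 2 2
2 3 3 0
t=3: 3 3 3 3
3 0 3 2
3 1 1 1
3 3 2 2
2 3 3 0
t=4: 1 1 2 1
1 3 1 0
2 3 3 2
2 2 0 3
0 2 1 1
t=5: 1 1 2 1
1 3 1 0
3 3 3 2
2 2 0 3
0 2 1 1
t=6: 1 2 2 1
3 0 3 0
1 2 0 3
3 3 1 3
0 2 1 1
t=7: 1 2 2 1
3 0 3 0
2 2 0 3
3 3 1 3
0 2 1 1
t=8: 1 2 2 1
3 0 3 0
3 2 0 3
3 3 1 3
0 2 1 1
t=9: 2 2 2 1
0 2 3 0
3 0 1 3
1 1 2 3
1 3 1 1
t=10: 2 2 2 1
1 2 3 0
0 1 1 3
2 1 2 3
1 3 1 1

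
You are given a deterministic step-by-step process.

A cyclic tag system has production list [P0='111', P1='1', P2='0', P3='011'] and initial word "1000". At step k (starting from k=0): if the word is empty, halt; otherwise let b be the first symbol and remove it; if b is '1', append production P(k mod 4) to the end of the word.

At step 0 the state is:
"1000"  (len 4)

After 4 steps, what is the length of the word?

[0] "1000"  (len 4)
[1] "000111"  (len 6)
[2] "00111"  (len 5)
[3] "0111"  (len 4)
[4] "111"  (len 3)

3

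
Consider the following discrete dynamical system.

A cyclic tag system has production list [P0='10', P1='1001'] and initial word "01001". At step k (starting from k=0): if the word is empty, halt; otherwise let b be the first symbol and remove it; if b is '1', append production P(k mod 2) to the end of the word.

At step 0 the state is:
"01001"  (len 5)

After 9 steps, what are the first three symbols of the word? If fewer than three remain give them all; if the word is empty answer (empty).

gen 0: "01001"  (len 5)
gen 1: "1001"  (len 4)
gen 2: "0011001"  (len 7)
gen 3: "011001"  (len 6)
gen 4: "11001"  (len 5)
gen 5: "100110"  (len 6)
gen 6: "001101001"  (len 9)
gen 7: "01101001"  (len 8)
gen 8: "1101001"  (len 7)
gen 9: "10100110"  (len 8)

101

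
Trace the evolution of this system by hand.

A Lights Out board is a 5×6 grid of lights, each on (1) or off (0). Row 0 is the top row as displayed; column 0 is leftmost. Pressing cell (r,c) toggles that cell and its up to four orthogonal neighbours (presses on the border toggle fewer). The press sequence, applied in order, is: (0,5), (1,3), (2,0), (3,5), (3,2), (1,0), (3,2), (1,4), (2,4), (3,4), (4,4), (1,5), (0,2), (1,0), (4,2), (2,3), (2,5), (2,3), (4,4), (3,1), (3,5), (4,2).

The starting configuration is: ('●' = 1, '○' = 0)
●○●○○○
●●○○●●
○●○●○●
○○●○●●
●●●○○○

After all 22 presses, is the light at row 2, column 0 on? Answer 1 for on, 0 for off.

1

0) ●○●○○○
●●○○●●
○●○●○●
○○●○●●
●●●○○○
1) ●○●○●●
●●○○●○
○●○●○●
○○●○●●
●●●○○○
2) ●○●●●●
●●●●○○
○●○○○●
○○●○●●
●●●○○○
3) ●○●●●●
○●●●○○
●○○○○●
●○●○●●
●●●○○○
4) ●○●●●●
○●●●○○
●○○○○○
●○●○○○
●●●○○●
5) ●○●●●●
○●●●○○
●○●○○○
●●○●○○
●●○○○●
6) ○○●●●●
●○●●○○
○○●○○○
●●○●○○
●●○○○●
7) ○○●●●●
●○●●○○
○○○○○○
●○●○○○
●●●○○●
8) ○○●●○●
●○●○●●
○○○○●○
●○●○○○
●●●○○●
9) ○○●●○●
●○●○○●
○○○●○●
●○●○●○
●●●○○●
10) ○○●●○●
●○●○○●
○○○●●●
●○●●○●
●●●○●●
11) ○○●●○●
●○●○○●
○○○●●●
●○●●●●
●●●●○○
12) ○○●●○○
●○●○●○
○○○●●○
●○●●●●
●●●●○○
13) ○●○○○○
●○○○●○
○○○●●○
●○●●●●
●●●●○○
14) ●●○○○○
○●○○●○
●○○●●○
●○●●●●
●●●●○○
15) ●●○○○○
○●○○●○
●○○●●○
●○○●●●
●○○○○○
16) ●●○○○○
○●○●●○
●○●○○○
●○○○●●
●○○○○○
17) ●●○○○○
○●○●●●
●○●○●●
●○○○●○
●○○○○○
18) ●●○○○○
○●○○●●
●○○●○●
●○○●●○
●○○○○○
19) ●●○○○○
○●○○●●
●○○●○●
●○○●○○
●○○●●●
20) ●●○○○○
○●○○●●
●●○●○●
○●●●○○
●●○●●●
21) ●●○○○○
○●○○●●
●●○●○○
○●●●●●
●●○●●○
22) ●●○○○○
○●○○●●
●●○●○○
○●○●●●
●○●○●○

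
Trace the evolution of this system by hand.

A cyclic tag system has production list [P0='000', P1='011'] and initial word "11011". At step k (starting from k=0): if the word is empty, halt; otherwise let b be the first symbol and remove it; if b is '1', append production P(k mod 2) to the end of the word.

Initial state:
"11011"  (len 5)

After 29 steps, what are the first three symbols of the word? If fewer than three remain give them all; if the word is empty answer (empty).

000

k=0  "11011"  (len 5)
k=1  "1011000"  (len 7)
k=2  "011000011"  (len 9)
k=3  "11000011"  (len 8)
k=4  "1000011011"  (len 10)
k=5  "000011011000"  (len 12)
k=6  "00011011000"  (len 11)
k=7  "0011011000"  (len 10)
k=8  "011011000"  (len 9)
k=9  "11011000"  (len 8)
k=10  "1011000011"  (len 10)
k=11  "011000011000"  (len 12)
k=12  "11000011000"  (len 11)
k=13  "1000011000000"  (len 13)
k=14  "000011000000011"  (len 15)
k=15  "00011000000011"  (len 14)
k=16  "0011000000011"  (len 13)
k=17  "011000000011"  (len 12)
k=18  "11000000011"  (len 11)
k=19  "1000000011000"  (len 13)
k=20  "000000011000011"  (len 15)
k=21  "00000011000011"  (len 14)
k=22  "0000011000011"  (len 13)
k=23  "000011000011"  (len 12)
k=24  "00011000011"  (len 11)
k=25  "0011000011"  (len 10)
k=26  "011000011"  (len 9)
k=27  "11000011"  (len 8)
k=28  "1000011011"  (len 10)
k=29  "000011011000"  (len 12)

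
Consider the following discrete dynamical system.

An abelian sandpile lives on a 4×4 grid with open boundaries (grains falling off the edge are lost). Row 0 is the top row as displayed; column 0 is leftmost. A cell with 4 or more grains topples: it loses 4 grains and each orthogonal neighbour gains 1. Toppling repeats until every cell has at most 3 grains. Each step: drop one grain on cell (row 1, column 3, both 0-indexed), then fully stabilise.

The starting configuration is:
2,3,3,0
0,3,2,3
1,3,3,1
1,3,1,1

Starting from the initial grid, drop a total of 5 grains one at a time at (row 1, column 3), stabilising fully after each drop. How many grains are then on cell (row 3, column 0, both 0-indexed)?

2

0) 2,3,3,0
0,3,2,3
1,3,3,1
1,3,1,1
1) 2,3,3,1
0,3,3,0
1,3,3,2
1,3,1,1
2) 2,3,3,1
0,3,3,1
1,3,3,2
1,3,1,1
3) 2,3,3,1
0,3,3,2
1,3,3,2
1,3,1,1
4) 2,3,3,1
0,3,3,3
1,3,3,2
1,3,1,1
5) 3,1,1,3
1,2,3,2
2,2,2,0
2,0,3,2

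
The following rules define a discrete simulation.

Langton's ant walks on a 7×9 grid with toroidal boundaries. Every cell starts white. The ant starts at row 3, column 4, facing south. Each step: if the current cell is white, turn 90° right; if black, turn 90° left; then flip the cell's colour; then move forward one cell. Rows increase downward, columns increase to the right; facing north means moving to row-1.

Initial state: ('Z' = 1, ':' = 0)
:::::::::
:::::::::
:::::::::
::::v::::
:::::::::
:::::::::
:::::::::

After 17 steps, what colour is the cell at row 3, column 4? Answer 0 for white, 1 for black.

0) :::::::::
:::::::::
:::::::::
::::v::::
:::::::::
:::::::::
:::::::::
1) :::::::::
:::::::::
:::::::::
:::<Z::::
:::::::::
:::::::::
:::::::::
2) :::::::::
:::::::::
:::^:::::
:::ZZ::::
:::::::::
:::::::::
:::::::::
3) :::::::::
:::::::::
:::Z>::::
:::ZZ::::
:::::::::
:::::::::
:::::::::
4) :::::::::
:::::::::
:::ZZ::::
:::Zv::::
:::::::::
:::::::::
:::::::::
5) :::::::::
:::::::::
:::ZZ::::
:::Z:>:::
:::::::::
:::::::::
:::::::::
6) :::::::::
:::::::::
:::ZZ::::
:::Z:Z:::
:::::v:::
:::::::::
:::::::::
7) :::::::::
:::::::::
:::ZZ::::
:::Z:Z:::
::::<Z:::
:::::::::
:::::::::
8) :::::::::
:::::::::
:::ZZ::::
:::Z^Z:::
::::ZZ:::
:::::::::
:::::::::
9) :::::::::
:::::::::
:::ZZ::::
:::ZZ>:::
::::ZZ:::
:::::::::
:::::::::
10) :::::::::
:::::::::
:::ZZ^:::
:::ZZ::::
::::ZZ:::
:::::::::
:::::::::
11) :::::::::
:::::::::
:::ZZZ>::
:::ZZ::::
::::ZZ:::
:::::::::
:::::::::
12) :::::::::
:::::::::
:::ZZZZ::
:::ZZ:v::
::::ZZ:::
:::::::::
:::::::::
13) :::::::::
:::::::::
:::ZZZZ::
:::ZZ<Z::
::::ZZ:::
:::::::::
:::::::::
14) :::::::::
:::::::::
:::ZZ^Z::
:::ZZZZ::
::::ZZ:::
:::::::::
:::::::::
15) :::::::::
:::::::::
:::Z<:Z::
:::ZZZZ::
::::ZZ:::
:::::::::
:::::::::
16) :::::::::
:::::::::
:::Z::Z::
:::ZvZZ::
::::ZZ:::
:::::::::
:::::::::
17) :::::::::
:::::::::
:::Z::Z::
:::Z:>Z::
::::ZZ:::
:::::::::
:::::::::

0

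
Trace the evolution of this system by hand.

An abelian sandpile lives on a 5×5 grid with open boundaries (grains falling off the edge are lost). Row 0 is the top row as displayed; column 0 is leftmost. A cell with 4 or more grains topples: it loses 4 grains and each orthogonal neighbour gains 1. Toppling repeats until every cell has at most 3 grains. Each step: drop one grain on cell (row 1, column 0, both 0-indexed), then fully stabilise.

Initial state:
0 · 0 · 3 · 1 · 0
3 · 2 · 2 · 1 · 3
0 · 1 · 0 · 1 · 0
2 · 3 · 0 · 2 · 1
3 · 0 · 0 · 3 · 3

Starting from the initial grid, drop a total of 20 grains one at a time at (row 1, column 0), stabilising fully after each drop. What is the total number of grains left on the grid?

36

gen 0: 0 · 0 · 3 · 1 · 0
3 · 2 · 2 · 1 · 3
0 · 1 · 0 · 1 · 0
2 · 3 · 0 · 2 · 1
3 · 0 · 0 · 3 · 3
gen 1: 1 · 0 · 3 · 1 · 0
0 · 3 · 2 · 1 · 3
1 · 1 · 0 · 1 · 0
2 · 3 · 0 · 2 · 1
3 · 0 · 0 · 3 · 3
gen 2: 1 · 0 · 3 · 1 · 0
1 · 3 · 2 · 1 · 3
1 · 1 · 0 · 1 · 0
2 · 3 · 0 · 2 · 1
3 · 0 · 0 · 3 · 3
gen 3: 1 · 0 · 3 · 1 · 0
2 · 3 · 2 · 1 · 3
1 · 1 · 0 · 1 · 0
2 · 3 · 0 · 2 · 1
3 · 0 · 0 · 3 · 3
gen 4: 1 · 0 · 3 · 1 · 0
3 · 3 · 2 · 1 · 3
1 · 1 · 0 · 1 · 0
2 · 3 · 0 · 2 · 1
3 · 0 · 0 · 3 · 3
gen 5: 2 · 1 · 3 · 1 · 0
1 · 0 · 3 · 1 · 3
2 · 2 · 0 · 1 · 0
2 · 3 · 0 · 2 · 1
3 · 0 · 0 · 3 · 3
gen 6: 2 · 1 · 3 · 1 · 0
2 · 0 · 3 · 1 · 3
2 · 2 · 0 · 1 · 0
2 · 3 · 0 · 2 · 1
3 · 0 · 0 · 3 · 3
gen 7: 2 · 1 · 3 · 1 · 0
3 · 0 · 3 · 1 · 3
2 · 2 · 0 · 1 · 0
2 · 3 · 0 · 2 · 1
3 · 0 · 0 · 3 · 3
gen 8: 3 · 1 · 3 · 1 · 0
0 · 1 · 3 · 1 · 3
3 · 2 · 0 · 1 · 0
2 · 3 · 0 · 2 · 1
3 · 0 · 0 · 3 · 3
gen 9: 3 · 1 · 3 · 1 · 0
1 · 1 · 3 · 1 · 3
3 · 2 · 0 · 1 · 0
2 · 3 · 0 · 2 · 1
3 · 0 · 0 · 3 · 3
gen 10: 3 · 1 · 3 · 1 · 0
2 · 1 · 3 · 1 · 3
3 · 2 · 0 · 1 · 0
2 · 3 · 0 · 2 · 1
3 · 0 · 0 · 3 · 3
gen 11: 3 · 1 · 3 · 1 · 0
3 · 1 · 3 · 1 · 3
3 · 2 · 0 · 1 · 0
2 · 3 · 0 · 2 · 1
3 · 0 · 0 · 3 · 3
gen 12: 0 · 2 · 3 · 1 · 0
2 · 2 · 3 · 1 · 3
0 · 3 · 0 · 1 · 0
3 · 3 · 0 · 2 · 1
3 · 0 · 0 · 3 · 3
gen 13: 0 · 2 · 3 · 1 · 0
3 · 2 · 3 · 1 · 3
0 · 3 · 0 · 1 · 0
3 · 3 · 0 · 2 · 1
3 · 0 · 0 · 3 · 3
gen 14: 1 · 2 · 3 · 1 · 0
0 · 3 · 3 · 1 · 3
1 · 3 · 0 · 1 · 0
3 · 3 · 0 · 2 · 1
3 · 0 · 0 · 3 · 3
gen 15: 1 · 2 · 3 · 1 · 0
1 · 3 · 3 · 1 · 3
1 · 3 · 0 · 1 · 0
3 · 3 · 0 · 2 · 1
3 · 0 · 0 · 3 · 3
gen 16: 1 · 2 · 3 · 1 · 0
2 · 3 · 3 · 1 · 3
1 · 3 · 0 · 1 · 0
3 · 3 · 0 · 2 · 1
3 · 0 · 0 · 3 · 3
gen 17: 1 · 2 · 3 · 1 · 0
3 · 3 · 3 · 1 · 3
1 · 3 · 0 · 1 · 0
3 · 3 · 0 · 2 · 1
3 · 0 · 0 · 3 · 3
gen 18: 3 · 0 · 1 · 2 · 0
2 · 3 · 1 · 2 · 3
0 · 2 · 2 · 1 · 0
2 · 1 · 1 · 2 · 1
0 · 2 · 0 · 3 · 3
gen 19: 3 · 0 · 1 · 2 · 0
3 · 3 · 1 · 2 · 3
0 · 2 · 2 · 1 · 0
2 · 1 · 1 · 2 · 1
0 · 2 · 0 · 3 · 3
gen 20: 0 · 2 · 1 · 2 · 0
2 · 0 · 2 · 2 · 3
1 · 3 · 2 · 1 · 0
2 · 1 · 1 · 2 · 1
0 · 2 · 0 · 3 · 3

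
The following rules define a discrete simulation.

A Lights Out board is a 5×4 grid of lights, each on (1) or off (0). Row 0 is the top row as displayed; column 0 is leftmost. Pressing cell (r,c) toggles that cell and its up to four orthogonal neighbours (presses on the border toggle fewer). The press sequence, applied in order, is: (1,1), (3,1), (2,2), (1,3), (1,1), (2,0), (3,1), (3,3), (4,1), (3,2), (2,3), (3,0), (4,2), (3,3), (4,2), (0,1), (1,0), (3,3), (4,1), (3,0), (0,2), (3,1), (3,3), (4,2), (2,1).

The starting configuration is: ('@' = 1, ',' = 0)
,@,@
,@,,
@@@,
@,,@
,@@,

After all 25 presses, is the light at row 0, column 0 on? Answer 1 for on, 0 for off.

0

0) ,@,@
,@,,
@@@,
@,,@
,@@,
1) ,,,@
@,@,
@,@,
@,,@
,@@,
2) ,,,@
@,@,
@@@,
,@@@
,,@,
3) ,,,@
@,,,
@,,@
,@,@
,,@,
4) ,,,,
@,@@
@,,,
,@,@
,,@,
5) ,@,,
,@,@
@@,,
,@,@
,,@,
6) ,@,,
@@,@
,,,,
@@,@
,,@,
7) ,@,,
@@,@
,@,,
,,@@
,@@,
8) ,@,,
@@,@
,@,@
,,,,
,@@@
9) ,@,,
@@,@
,@,@
,@,,
@,,@
10) ,@,,
@@,@
,@@@
,,@@
@,@@
11) ,@,,
@@,,
,@,,
,,@,
@,@@
12) ,@,,
@@,,
@@,,
@@@,
,,@@
13) ,@,,
@@,,
@@,,
@@,,
,@,,
14) ,@,,
@@,,
@@,@
@@@@
,@,@
15) ,@,,
@@,,
@@,@
@@,@
,,@,
16) @,@,
@,,,
@@,@
@@,@
,,@,
17) ,,@,
,@,,
,@,@
@@,@
,,@,
18) ,,@,
,@,,
,@,,
@@@,
,,@@
19) ,,@,
,@,,
,@,,
@,@,
@@,@
20) ,,@,
,@,,
@@,,
,@@,
,@,@
21) ,@,@
,@@,
@@,,
,@@,
,@,@
22) ,@,@
,@@,
@,,,
@,,,
,,,@
23) ,@,@
,@@,
@,,@
@,@@
,,,,
24) ,@,@
,@@,
@,,@
@,,@
,@@@
25) ,@,@
,,@,
,@@@
@@,@
,@@@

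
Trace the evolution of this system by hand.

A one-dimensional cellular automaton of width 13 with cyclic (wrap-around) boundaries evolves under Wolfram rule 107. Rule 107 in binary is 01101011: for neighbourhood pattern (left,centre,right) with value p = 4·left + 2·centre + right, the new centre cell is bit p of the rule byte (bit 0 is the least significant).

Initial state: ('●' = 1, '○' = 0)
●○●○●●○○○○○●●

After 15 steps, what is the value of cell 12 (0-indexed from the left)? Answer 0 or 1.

k=0  ●○●○●●○○○○○●●
k=1  ●●○●●●○●●●●●○
k=2  ●●●●○●●●○○○●●
k=3  ○○○●●●○●○●●●○
k=4  ●●●●○●●○●●○●○
k=5  ●○○●●●●●●●●○●
k=6  ●○●●○○○○○○●●●
k=7  ●●●●○●●●●●●○○
k=8  ●○○●●●○○○○●○●
k=9  ●○●●○●○●●●○●●
k=10  ●●●●●○●●○●●●○
k=11  ●○○○●●●●●●○●●
k=12  ●○●●●○○○○●●●○
k=13  ○●●○●○●●●●○●●
k=14  ●●●●○●●○○●●●●
k=15  ○○○●●●●○●●○○○

0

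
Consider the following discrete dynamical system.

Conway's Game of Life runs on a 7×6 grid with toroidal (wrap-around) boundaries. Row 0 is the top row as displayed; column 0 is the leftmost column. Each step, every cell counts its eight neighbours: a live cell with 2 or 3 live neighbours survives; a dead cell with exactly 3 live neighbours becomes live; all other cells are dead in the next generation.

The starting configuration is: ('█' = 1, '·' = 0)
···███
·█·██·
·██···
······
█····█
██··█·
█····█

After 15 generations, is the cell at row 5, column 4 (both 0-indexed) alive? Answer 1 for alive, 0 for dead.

gen 0: ···███
·█·██·
·██···
······
█····█
██··█·
█····█
gen 1: ··██··
██···█
·███··
██····
██···█
·█··█·
·█·█··
gen 2: ···██·
█···█·
·····█
·····█
··█··█
·█··██
·█·██·
gen 3: ··█···
···██·
█···██
█···██
·····█
·█···█
█·····
gen 4: ···█··
···██·
█·····
······
······
·····█
██····
gen 5: ··███·
···██·
······
······
······
█·····
█·····
gen 6: ··█·██
··█·█·
······
······
······
······
·█·█·█
gen 7: ███··█
····██
······
······
······
······
█·██·█
gen 8: ··█···
·█··██
······
······
······
······
··████
gen 9: ███···
······
······
······
······
···██·
··███·
gen 10: ·██···
·█····
······
······
······
··█·█·
····██
gen 11: ███···
·██···
······
······
······
···███
·██·██
gen 12: ·····█
█·█···
······
······
····█·
█·██·█
······
gen 13: ······
······
······
······
···███
···███
█···██
gen 14: ·····█
······
······
····█·
···█·█
······
█··█··
gen 15: ······
······
······
····█·
····█·
····█·
······

1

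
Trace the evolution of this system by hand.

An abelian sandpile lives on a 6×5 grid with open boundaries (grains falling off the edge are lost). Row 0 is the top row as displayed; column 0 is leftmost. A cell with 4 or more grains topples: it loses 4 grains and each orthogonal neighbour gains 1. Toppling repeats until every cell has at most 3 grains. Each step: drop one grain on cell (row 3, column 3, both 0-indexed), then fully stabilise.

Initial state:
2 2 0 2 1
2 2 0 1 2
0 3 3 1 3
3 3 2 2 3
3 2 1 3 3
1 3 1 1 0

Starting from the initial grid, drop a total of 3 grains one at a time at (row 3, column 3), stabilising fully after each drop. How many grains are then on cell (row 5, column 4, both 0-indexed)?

gen 0: 2 2 0 2 1
2 2 0 1 2
0 3 3 1 3
3 3 2 2 3
3 2 1 3 3
1 3 1 1 0
gen 1: 2 2 0 2 1
2 2 0 1 2
0 3 3 1 3
3 3 2 3 3
3 2 1 3 3
1 3 1 1 0
gen 2: 2 2 0 2 1
2 2 0 1 3
0 3 3 3 0
3 3 3 2 2
3 2 2 1 1
1 3 1 2 1
gen 3: 2 2 0 2 1
2 2 0 1 3
0 3 3 3 0
3 3 3 3 2
3 2 2 1 1
1 3 1 2 1

1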